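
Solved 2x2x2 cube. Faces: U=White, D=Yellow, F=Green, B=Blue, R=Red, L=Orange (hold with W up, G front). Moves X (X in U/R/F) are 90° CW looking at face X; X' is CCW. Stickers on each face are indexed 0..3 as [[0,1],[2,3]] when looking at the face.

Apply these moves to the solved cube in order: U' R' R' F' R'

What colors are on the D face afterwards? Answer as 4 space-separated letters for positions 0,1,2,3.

After move 1 (U'): U=WWWW F=OOGG R=GGRR B=RRBB L=BBOO
After move 2 (R'): R=GRGR U=WBWR F=OWGW D=YOYG B=YRYB
After move 3 (R'): R=RRGG U=WYWY F=OBGR D=YWYW B=GROB
After move 4 (F'): F=BROG U=WYRG R=WRYG D=BOYW L=BYOW
After move 5 (R'): R=RGWY U=WORG F=BYOG D=BRYG B=WROB
Query: D face = BRYG

Answer: B R Y G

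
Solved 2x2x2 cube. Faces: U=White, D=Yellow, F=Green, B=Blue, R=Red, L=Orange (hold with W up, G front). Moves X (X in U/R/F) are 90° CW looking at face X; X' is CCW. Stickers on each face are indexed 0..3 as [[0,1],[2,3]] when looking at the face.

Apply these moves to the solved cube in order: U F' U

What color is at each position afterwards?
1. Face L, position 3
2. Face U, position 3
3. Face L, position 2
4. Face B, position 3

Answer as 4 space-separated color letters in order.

After move 1 (U): U=WWWW F=RRGG R=BBRR B=OOBB L=GGOO
After move 2 (F'): F=RGRG U=WWBR R=YBYR D=GOYY L=GWOW
After move 3 (U): U=BWRW F=YBRG R=OOYR B=GWBB L=RGOW
Query 1: L[3] = W
Query 2: U[3] = W
Query 3: L[2] = O
Query 4: B[3] = B

Answer: W W O B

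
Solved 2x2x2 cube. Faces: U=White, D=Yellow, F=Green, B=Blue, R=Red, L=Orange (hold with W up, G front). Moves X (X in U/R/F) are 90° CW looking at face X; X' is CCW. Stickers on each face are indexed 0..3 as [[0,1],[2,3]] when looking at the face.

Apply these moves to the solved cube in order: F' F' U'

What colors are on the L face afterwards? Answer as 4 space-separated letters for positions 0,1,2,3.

After move 1 (F'): F=GGGG U=WWRR R=YRYR D=OOYY L=OWOW
After move 2 (F'): F=GGGG U=WWYY R=OROR D=WWYY L=OROR
After move 3 (U'): U=WYWY F=ORGG R=GGOR B=ORBB L=BBOR
Query: L face = BBOR

Answer: B B O R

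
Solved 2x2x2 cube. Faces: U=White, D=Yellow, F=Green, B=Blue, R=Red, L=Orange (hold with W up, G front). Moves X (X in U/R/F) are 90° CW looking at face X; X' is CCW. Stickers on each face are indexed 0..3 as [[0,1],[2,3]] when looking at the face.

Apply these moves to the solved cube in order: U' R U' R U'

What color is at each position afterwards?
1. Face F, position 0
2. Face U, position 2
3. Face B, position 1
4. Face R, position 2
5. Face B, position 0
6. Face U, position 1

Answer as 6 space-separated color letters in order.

Answer: W O O G R Y

Derivation:
After move 1 (U'): U=WWWW F=OOGG R=GGRR B=RRBB L=BBOO
After move 2 (R): R=RGRG U=WOWG F=OYGY D=YBYR B=WRWB
After move 3 (U'): U=OGWW F=BBGY R=OYRG B=RGWB L=WROO
After move 4 (R): R=ROGY U=OBWY F=BBGR D=YWYR B=WGGB
After move 5 (U'): U=BYOW F=WRGR R=BBGY B=ROGB L=WGOO
Query 1: F[0] = W
Query 2: U[2] = O
Query 3: B[1] = O
Query 4: R[2] = G
Query 5: B[0] = R
Query 6: U[1] = Y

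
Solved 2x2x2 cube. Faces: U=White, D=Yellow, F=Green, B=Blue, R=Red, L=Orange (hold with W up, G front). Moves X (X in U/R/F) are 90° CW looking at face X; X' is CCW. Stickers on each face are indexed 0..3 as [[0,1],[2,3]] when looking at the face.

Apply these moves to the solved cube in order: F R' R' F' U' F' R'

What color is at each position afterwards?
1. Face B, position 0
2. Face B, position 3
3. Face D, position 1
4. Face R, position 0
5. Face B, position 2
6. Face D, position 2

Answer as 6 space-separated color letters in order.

Answer: O B G B O Y

Derivation:
After move 1 (F): F=GGGG U=WWOO R=WRWR D=RRYY L=OYOY
After move 2 (R'): R=RRWW U=WBOB F=GWGO D=RGYG B=YBRB
After move 3 (R'): R=RWRW U=WROY F=GBGB D=RWYO B=GBGB
After move 4 (F'): F=BBGG U=WRRR R=WWRW D=YYYO L=OYOO
After move 5 (U'): U=RRWR F=OYGG R=BBRW B=WWGB L=GBOO
After move 6 (F'): F=YGOG U=RRBR R=YBYW D=BOYO L=GROW
After move 7 (R'): R=BWYY U=RGBW F=YROR D=BGYG B=OWOB
Query 1: B[0] = O
Query 2: B[3] = B
Query 3: D[1] = G
Query 4: R[0] = B
Query 5: B[2] = O
Query 6: D[2] = Y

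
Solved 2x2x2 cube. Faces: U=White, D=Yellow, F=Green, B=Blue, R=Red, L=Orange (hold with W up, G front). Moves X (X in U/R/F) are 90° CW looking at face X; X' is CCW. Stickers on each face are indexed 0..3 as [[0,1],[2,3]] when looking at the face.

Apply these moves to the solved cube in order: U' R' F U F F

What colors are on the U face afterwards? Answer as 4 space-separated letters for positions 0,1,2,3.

After move 1 (U'): U=WWWW F=OOGG R=GGRR B=RRBB L=BBOO
After move 2 (R'): R=GRGR U=WBWR F=OWGW D=YOYG B=YRYB
After move 3 (F): F=GOWW U=WBOB R=WRRR D=GGYG L=BYOO
After move 4 (U): U=OWBB F=WRWW R=YRRR B=BYYB L=GOOO
After move 5 (F): F=WWWR U=OWOO R=BRBR D=RYYG L=GGOG
After move 6 (F): F=WWRW U=OWGG R=OROR D=BBYG L=GROY
Query: U face = OWGG

Answer: O W G G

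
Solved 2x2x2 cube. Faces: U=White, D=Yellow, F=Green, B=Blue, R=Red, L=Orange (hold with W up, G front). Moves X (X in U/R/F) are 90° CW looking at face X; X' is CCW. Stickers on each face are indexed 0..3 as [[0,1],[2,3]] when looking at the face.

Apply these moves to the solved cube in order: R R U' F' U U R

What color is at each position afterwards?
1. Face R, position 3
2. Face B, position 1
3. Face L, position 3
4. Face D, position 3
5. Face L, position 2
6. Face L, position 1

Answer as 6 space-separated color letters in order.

After move 1 (R): R=RRRR U=WGWG F=GYGY D=YBYB B=WBWB
After move 2 (R): R=RRRR U=WYWY F=GBGB D=YWYW B=GBGB
After move 3 (U'): U=YYWW F=OOGB R=GBRR B=RRGB L=GBOO
After move 4 (F'): F=OBOG U=YYGR R=WBYR D=BOYW L=GWOW
After move 5 (U): U=GYRY F=WBOG R=RRYR B=GWGB L=OBOW
After move 6 (U): U=RGYY F=RROG R=GWYR B=OBGB L=WBOW
After move 7 (R): R=YGRW U=RRYG F=ROOW D=BGYO B=YBGB
Query 1: R[3] = W
Query 2: B[1] = B
Query 3: L[3] = W
Query 4: D[3] = O
Query 5: L[2] = O
Query 6: L[1] = B

Answer: W B W O O B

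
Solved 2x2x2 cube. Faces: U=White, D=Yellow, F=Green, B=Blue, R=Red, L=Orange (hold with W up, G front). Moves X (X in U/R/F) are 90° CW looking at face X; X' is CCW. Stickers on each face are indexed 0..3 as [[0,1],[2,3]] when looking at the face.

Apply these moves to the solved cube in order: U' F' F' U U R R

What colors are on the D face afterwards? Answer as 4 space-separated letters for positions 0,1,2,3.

Answer: W Y Y W

Derivation:
After move 1 (U'): U=WWWW F=OOGG R=GGRR B=RRBB L=BBOO
After move 2 (F'): F=OGOG U=WWGR R=YGYR D=BOYY L=BWOW
After move 3 (F'): F=GGOO U=WWYY R=OGBR D=WWYY L=BROG
After move 4 (U): U=YWYW F=OGOO R=RRBR B=BRBB L=GGOG
After move 5 (U): U=YYWW F=RROO R=BRBR B=GGBB L=OGOG
After move 6 (R): R=BBRR U=YRWO F=RWOY D=WBYG B=WGYB
After move 7 (R): R=RBRB U=YWWY F=RBOG D=WYYW B=OGRB
Query: D face = WYYW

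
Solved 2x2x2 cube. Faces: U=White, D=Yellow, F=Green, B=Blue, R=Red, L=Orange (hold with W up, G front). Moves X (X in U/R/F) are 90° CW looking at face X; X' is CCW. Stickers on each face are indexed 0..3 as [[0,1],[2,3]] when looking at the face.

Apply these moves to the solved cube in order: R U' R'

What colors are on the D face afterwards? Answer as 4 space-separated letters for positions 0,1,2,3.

After move 1 (R): R=RRRR U=WGWG F=GYGY D=YBYB B=WBWB
After move 2 (U'): U=GGWW F=OOGY R=GYRR B=RRWB L=WBOO
After move 3 (R'): R=YRGR U=GWWR F=OGGW D=YOYY B=BRBB
Query: D face = YOYY

Answer: Y O Y Y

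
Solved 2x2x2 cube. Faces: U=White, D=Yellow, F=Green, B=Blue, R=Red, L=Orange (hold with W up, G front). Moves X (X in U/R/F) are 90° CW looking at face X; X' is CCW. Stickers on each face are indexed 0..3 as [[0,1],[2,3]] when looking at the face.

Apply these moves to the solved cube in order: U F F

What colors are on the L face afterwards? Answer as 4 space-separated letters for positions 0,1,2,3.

Answer: G R O B

Derivation:
After move 1 (U): U=WWWW F=RRGG R=BBRR B=OOBB L=GGOO
After move 2 (F): F=GRGR U=WWOG R=WBWR D=RBYY L=GYOY
After move 3 (F): F=GGRR U=WWYY R=OBGR D=WWYY L=GROB
Query: L face = GROB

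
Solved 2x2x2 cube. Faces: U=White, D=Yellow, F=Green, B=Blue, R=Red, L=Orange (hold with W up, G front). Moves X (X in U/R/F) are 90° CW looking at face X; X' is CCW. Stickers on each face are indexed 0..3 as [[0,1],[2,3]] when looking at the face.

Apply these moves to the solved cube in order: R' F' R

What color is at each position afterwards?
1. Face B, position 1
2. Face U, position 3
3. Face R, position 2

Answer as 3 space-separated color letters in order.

Answer: B G R

Derivation:
After move 1 (R'): R=RRRR U=WBWB F=GWGW D=YGYG B=YBYB
After move 2 (F'): F=WWGG U=WBRR R=GRYR D=OOYG L=OBOW
After move 3 (R): R=YGRR U=WWRG F=WOGG D=OYYY B=RBBB
Query 1: B[1] = B
Query 2: U[3] = G
Query 3: R[2] = R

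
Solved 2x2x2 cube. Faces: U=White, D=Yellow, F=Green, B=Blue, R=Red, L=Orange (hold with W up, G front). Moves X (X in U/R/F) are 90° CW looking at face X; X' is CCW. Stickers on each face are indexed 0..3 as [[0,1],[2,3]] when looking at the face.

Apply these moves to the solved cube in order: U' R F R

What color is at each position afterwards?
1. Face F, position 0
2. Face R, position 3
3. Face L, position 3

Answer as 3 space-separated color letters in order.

Answer: G G B

Derivation:
After move 1 (U'): U=WWWW F=OOGG R=GGRR B=RRBB L=BBOO
After move 2 (R): R=RGRG U=WOWG F=OYGY D=YBYR B=WRWB
After move 3 (F): F=GOYY U=WOOB R=WGGG D=RRYR L=BYOB
After move 4 (R): R=GWGG U=WOOY F=GRYR D=RWYW B=BROB
Query 1: F[0] = G
Query 2: R[3] = G
Query 3: L[3] = B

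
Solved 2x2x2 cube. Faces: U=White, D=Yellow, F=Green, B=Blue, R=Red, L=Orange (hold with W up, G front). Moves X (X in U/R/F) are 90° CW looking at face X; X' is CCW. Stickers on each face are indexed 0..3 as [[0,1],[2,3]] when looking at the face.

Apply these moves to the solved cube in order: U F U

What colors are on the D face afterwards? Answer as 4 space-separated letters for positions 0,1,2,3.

Answer: R B Y Y

Derivation:
After move 1 (U): U=WWWW F=RRGG R=BBRR B=OOBB L=GGOO
After move 2 (F): F=GRGR U=WWOG R=WBWR D=RBYY L=GYOY
After move 3 (U): U=OWGW F=WBGR R=OOWR B=GYBB L=GROY
Query: D face = RBYY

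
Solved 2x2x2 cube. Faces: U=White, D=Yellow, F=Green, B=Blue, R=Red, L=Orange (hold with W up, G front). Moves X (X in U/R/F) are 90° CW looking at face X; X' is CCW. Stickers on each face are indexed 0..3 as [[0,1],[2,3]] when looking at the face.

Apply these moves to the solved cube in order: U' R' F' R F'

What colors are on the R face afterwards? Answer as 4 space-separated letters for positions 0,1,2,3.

Answer: Y O B R

Derivation:
After move 1 (U'): U=WWWW F=OOGG R=GGRR B=RRBB L=BBOO
After move 2 (R'): R=GRGR U=WBWR F=OWGW D=YOYG B=YRYB
After move 3 (F'): F=WWOG U=WBGG R=ORYR D=BOYG L=BROW
After move 4 (R): R=YORR U=WWGG F=WOOG D=BYYY B=GRBB
After move 5 (F'): F=OGWO U=WWYR R=YOBR D=RWYY L=BGOG
Query: R face = YOBR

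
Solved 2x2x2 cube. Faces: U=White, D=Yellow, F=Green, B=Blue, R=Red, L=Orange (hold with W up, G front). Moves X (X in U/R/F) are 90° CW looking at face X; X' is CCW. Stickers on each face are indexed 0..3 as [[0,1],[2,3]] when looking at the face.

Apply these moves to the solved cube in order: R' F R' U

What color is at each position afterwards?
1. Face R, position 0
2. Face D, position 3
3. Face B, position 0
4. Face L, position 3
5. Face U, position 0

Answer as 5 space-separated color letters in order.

Answer: G W O G O

Derivation:
After move 1 (R'): R=RRRR U=WBWB F=GWGW D=YGYG B=YBYB
After move 2 (F): F=GGWW U=WBOO R=WRBR D=RRYG L=OYOG
After move 3 (R'): R=RRWB U=WYOY F=GBWO D=RGYW B=GBRB
After move 4 (U): U=OWYY F=RRWO R=GBWB B=OYRB L=GBOG
Query 1: R[0] = G
Query 2: D[3] = W
Query 3: B[0] = O
Query 4: L[3] = G
Query 5: U[0] = O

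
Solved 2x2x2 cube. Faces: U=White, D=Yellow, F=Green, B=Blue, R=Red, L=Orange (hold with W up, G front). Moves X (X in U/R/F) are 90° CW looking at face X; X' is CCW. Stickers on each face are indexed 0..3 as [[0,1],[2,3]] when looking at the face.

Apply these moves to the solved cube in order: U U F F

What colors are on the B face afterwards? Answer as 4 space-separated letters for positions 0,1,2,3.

After move 1 (U): U=WWWW F=RRGG R=BBRR B=OOBB L=GGOO
After move 2 (U): U=WWWW F=BBGG R=OORR B=GGBB L=RROO
After move 3 (F): F=GBGB U=WWOR R=WOWR D=ROYY L=RYOY
After move 4 (F): F=GGBB U=WWYY R=OORR D=WWYY L=RROO
Query: B face = GGBB

Answer: G G B B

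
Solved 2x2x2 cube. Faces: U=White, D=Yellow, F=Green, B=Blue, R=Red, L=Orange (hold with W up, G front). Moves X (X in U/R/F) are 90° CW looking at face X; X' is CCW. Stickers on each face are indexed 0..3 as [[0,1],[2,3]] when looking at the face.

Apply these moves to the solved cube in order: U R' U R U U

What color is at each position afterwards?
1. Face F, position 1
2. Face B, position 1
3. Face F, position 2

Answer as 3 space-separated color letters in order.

Answer: G R G

Derivation:
After move 1 (U): U=WWWW F=RRGG R=BBRR B=OOBB L=GGOO
After move 2 (R'): R=BRBR U=WBWO F=RWGW D=YRYG B=YOYB
After move 3 (U): U=WWOB F=BRGW R=YOBR B=GGYB L=RWOO
After move 4 (R): R=BYRO U=WROW F=BRGG D=YYYG B=BGWB
After move 5 (U): U=OWWR F=BYGG R=BGRO B=RWWB L=BROO
After move 6 (U): U=WORW F=BGGG R=RWRO B=BRWB L=BYOO
Query 1: F[1] = G
Query 2: B[1] = R
Query 3: F[2] = G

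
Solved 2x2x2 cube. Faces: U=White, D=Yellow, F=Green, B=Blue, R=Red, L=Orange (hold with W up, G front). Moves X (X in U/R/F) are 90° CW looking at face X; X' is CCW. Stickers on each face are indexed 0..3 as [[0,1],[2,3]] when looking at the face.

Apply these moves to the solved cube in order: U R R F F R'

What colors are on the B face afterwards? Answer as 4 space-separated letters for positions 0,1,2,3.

Answer: W O W B

Derivation:
After move 1 (U): U=WWWW F=RRGG R=BBRR B=OOBB L=GGOO
After move 2 (R): R=RBRB U=WRWG F=RYGY D=YBYO B=WOWB
After move 3 (R): R=RRBB U=WYWY F=RBGO D=YWYW B=GORB
After move 4 (F): F=GROB U=WYOG R=WRYB D=BRYW L=GYOW
After move 5 (F): F=OGBR U=WYWY R=ORGB D=YWYW L=GBOR
After move 6 (R'): R=RBOG U=WRWG F=OYBY D=YGYR B=WOWB
Query: B face = WOWB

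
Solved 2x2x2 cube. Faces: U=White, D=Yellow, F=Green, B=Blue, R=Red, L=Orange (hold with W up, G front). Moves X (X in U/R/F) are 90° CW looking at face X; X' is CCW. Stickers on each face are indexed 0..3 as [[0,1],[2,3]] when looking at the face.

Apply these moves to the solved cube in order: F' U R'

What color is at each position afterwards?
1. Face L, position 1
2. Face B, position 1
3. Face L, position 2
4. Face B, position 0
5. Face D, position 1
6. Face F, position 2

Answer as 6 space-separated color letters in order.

Answer: G W O Y R G

Derivation:
After move 1 (F'): F=GGGG U=WWRR R=YRYR D=OOYY L=OWOW
After move 2 (U): U=RWRW F=YRGG R=BBYR B=OWBB L=GGOW
After move 3 (R'): R=BRBY U=RBRO F=YWGW D=ORYG B=YWOB
Query 1: L[1] = G
Query 2: B[1] = W
Query 3: L[2] = O
Query 4: B[0] = Y
Query 5: D[1] = R
Query 6: F[2] = G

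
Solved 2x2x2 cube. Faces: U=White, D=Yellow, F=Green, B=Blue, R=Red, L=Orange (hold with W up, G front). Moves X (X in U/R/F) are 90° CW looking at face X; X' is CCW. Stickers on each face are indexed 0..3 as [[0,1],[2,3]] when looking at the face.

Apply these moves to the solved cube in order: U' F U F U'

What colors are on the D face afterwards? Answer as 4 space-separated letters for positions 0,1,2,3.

After move 1 (U'): U=WWWW F=OOGG R=GGRR B=RRBB L=BBOO
After move 2 (F): F=GOGO U=WWOB R=WGWR D=RGYY L=BYOY
After move 3 (U): U=OWBW F=WGGO R=RRWR B=BYBB L=GOOY
After move 4 (F): F=GWOG U=OWYO R=BRWR D=WRYY L=GROG
After move 5 (U'): U=WOOY F=GROG R=GWWR B=BRBB L=BYOG
Query: D face = WRYY

Answer: W R Y Y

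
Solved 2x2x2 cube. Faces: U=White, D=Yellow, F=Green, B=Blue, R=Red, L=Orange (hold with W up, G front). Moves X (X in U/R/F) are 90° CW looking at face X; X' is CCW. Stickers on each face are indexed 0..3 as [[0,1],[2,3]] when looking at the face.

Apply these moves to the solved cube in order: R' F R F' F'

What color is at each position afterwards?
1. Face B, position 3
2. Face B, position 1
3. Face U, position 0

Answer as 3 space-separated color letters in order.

After move 1 (R'): R=RRRR U=WBWB F=GWGW D=YGYG B=YBYB
After move 2 (F): F=GGWW U=WBOO R=WRBR D=RRYG L=OYOG
After move 3 (R): R=BWRR U=WGOW F=GRWG D=RYYY B=OBBB
After move 4 (F'): F=RGGW U=WGBR R=YWRR D=YGYY L=OWOO
After move 5 (F'): F=GWRG U=WGYR R=GWYR D=WOYY L=OROB
Query 1: B[3] = B
Query 2: B[1] = B
Query 3: U[0] = W

Answer: B B W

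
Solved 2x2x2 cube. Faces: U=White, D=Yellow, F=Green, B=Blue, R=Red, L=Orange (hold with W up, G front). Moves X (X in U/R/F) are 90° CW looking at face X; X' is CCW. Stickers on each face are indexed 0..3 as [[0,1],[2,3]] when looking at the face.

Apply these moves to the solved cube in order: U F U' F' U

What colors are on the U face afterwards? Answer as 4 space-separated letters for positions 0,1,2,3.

After move 1 (U): U=WWWW F=RRGG R=BBRR B=OOBB L=GGOO
After move 2 (F): F=GRGR U=WWOG R=WBWR D=RBYY L=GYOY
After move 3 (U'): U=WGWO F=GYGR R=GRWR B=WBBB L=OOOY
After move 4 (F'): F=YRGG U=WGGW R=BRRR D=OYYY L=OOOW
After move 5 (U): U=GWWG F=BRGG R=WBRR B=OOBB L=YROW
Query: U face = GWWG

Answer: G W W G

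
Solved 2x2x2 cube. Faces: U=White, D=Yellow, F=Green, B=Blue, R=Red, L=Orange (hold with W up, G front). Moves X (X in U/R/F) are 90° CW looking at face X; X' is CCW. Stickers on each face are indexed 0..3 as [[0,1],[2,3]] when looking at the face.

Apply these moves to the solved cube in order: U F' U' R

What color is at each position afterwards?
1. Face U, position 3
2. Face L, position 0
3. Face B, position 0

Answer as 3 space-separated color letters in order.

Answer: G O B

Derivation:
After move 1 (U): U=WWWW F=RRGG R=BBRR B=OOBB L=GGOO
After move 2 (F'): F=RGRG U=WWBR R=YBYR D=GOYY L=GWOW
After move 3 (U'): U=WRWB F=GWRG R=RGYR B=YBBB L=OOOW
After move 4 (R): R=YRRG U=WWWG F=GORY D=GBYY B=BBRB
Query 1: U[3] = G
Query 2: L[0] = O
Query 3: B[0] = B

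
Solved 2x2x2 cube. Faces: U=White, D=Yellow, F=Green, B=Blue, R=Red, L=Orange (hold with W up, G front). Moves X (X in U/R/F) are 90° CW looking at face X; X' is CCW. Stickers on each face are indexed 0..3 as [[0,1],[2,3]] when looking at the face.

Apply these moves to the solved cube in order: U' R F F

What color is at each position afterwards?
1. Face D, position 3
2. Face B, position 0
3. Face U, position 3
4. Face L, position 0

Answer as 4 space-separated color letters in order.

Answer: R W Y B

Derivation:
After move 1 (U'): U=WWWW F=OOGG R=GGRR B=RRBB L=BBOO
After move 2 (R): R=RGRG U=WOWG F=OYGY D=YBYR B=WRWB
After move 3 (F): F=GOYY U=WOOB R=WGGG D=RRYR L=BYOB
After move 4 (F): F=YGYO U=WOBY R=OGBG D=GWYR L=BROR
Query 1: D[3] = R
Query 2: B[0] = W
Query 3: U[3] = Y
Query 4: L[0] = B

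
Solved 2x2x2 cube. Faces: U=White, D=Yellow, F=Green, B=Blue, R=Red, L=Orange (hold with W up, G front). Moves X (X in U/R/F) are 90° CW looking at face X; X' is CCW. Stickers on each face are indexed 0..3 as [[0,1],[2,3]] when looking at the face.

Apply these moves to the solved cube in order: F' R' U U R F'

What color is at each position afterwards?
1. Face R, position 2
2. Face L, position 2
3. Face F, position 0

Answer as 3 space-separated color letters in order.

Answer: O O G

Derivation:
After move 1 (F'): F=GGGG U=WWRR R=YRYR D=OOYY L=OWOW
After move 2 (R'): R=RRYY U=WBRB F=GWGR D=OGYG B=YBOB
After move 3 (U): U=RWBB F=RRGR R=YBYY B=OWOB L=GWOW
After move 4 (U): U=BRBW F=YBGR R=OWYY B=GWOB L=RROW
After move 5 (R): R=YOYW U=BBBR F=YGGG D=OOYG B=WWRB
After move 6 (F'): F=GGYG U=BBYY R=OOOW D=RWYG L=RROB
Query 1: R[2] = O
Query 2: L[2] = O
Query 3: F[0] = G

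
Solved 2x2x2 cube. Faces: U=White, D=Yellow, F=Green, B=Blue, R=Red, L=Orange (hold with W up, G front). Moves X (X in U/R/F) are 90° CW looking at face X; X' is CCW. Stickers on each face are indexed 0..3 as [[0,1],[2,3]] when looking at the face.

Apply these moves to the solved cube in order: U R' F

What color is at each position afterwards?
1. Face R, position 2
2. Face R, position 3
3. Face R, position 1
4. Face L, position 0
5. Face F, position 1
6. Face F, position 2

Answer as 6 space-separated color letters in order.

Answer: O R R G R W

Derivation:
After move 1 (U): U=WWWW F=RRGG R=BBRR B=OOBB L=GGOO
After move 2 (R'): R=BRBR U=WBWO F=RWGW D=YRYG B=YOYB
After move 3 (F): F=GRWW U=WBOG R=WROR D=BBYG L=GYOR
Query 1: R[2] = O
Query 2: R[3] = R
Query 3: R[1] = R
Query 4: L[0] = G
Query 5: F[1] = R
Query 6: F[2] = W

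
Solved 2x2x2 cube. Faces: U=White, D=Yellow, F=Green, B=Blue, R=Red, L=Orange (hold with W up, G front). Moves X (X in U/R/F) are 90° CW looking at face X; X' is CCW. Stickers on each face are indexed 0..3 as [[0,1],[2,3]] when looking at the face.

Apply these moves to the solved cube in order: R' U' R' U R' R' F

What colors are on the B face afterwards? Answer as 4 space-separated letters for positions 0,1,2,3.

After move 1 (R'): R=RRRR U=WBWB F=GWGW D=YGYG B=YBYB
After move 2 (U'): U=BBWW F=OOGW R=GWRR B=RRYB L=YBOO
After move 3 (R'): R=WRGR U=BYWR F=OBGW D=YOYW B=GRGB
After move 4 (U): U=WBRY F=WRGW R=GRGR B=YBGB L=OBOO
After move 5 (R'): R=RRGG U=WGRY F=WBGY D=YRYW B=WBOB
After move 6 (R'): R=RGRG U=WORW F=WGGY D=YBYY B=WBRB
After move 7 (F): F=GWYG U=WOOB R=RGWG D=RRYY L=OYOB
Query: B face = WBRB

Answer: W B R B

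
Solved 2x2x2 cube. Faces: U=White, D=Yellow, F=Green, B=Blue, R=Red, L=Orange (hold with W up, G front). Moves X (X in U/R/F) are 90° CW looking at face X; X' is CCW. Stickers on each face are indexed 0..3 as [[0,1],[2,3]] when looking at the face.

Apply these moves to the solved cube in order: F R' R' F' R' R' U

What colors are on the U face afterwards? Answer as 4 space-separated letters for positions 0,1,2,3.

After move 1 (F): F=GGGG U=WWOO R=WRWR D=RRYY L=OYOY
After move 2 (R'): R=RRWW U=WBOB F=GWGO D=RGYG B=YBRB
After move 3 (R'): R=RWRW U=WROY F=GBGB D=RWYO B=GBGB
After move 4 (F'): F=BBGG U=WRRR R=WWRW D=YYYO L=OYOO
After move 5 (R'): R=WWWR U=WGRG F=BRGR D=YBYG B=OBYB
After move 6 (R'): R=WRWW U=WYRO F=BGGG D=YRYR B=GBBB
After move 7 (U): U=RWOY F=WRGG R=GBWW B=OYBB L=BGOO
Query: U face = RWOY

Answer: R W O Y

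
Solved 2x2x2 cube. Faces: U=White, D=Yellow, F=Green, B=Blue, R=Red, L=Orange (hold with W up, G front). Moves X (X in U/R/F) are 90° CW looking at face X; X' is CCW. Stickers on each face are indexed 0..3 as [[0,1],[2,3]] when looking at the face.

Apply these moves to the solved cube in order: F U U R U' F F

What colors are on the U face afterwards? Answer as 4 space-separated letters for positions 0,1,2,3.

After move 1 (F): F=GGGG U=WWOO R=WRWR D=RRYY L=OYOY
After move 2 (U): U=OWOW F=WRGG R=BBWR B=OYBB L=GGOY
After move 3 (U): U=OOWW F=BBGG R=OYWR B=GGBB L=WROY
After move 4 (R): R=WORY U=OBWG F=BRGY D=RBYG B=WGOB
After move 5 (U'): U=BGOW F=WRGY R=BRRY B=WOOB L=WGOY
After move 6 (F): F=GWYR U=BGYG R=ORWY D=RBYG L=WROB
After move 7 (F): F=YGRW U=BGBR R=YRGY D=WOYG L=WROB
Query: U face = BGBR

Answer: B G B R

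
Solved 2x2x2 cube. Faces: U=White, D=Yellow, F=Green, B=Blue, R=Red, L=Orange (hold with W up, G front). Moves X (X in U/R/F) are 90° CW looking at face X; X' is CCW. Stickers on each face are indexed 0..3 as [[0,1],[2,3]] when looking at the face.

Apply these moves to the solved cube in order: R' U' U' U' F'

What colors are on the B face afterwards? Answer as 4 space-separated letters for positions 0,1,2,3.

Answer: O O Y B

Derivation:
After move 1 (R'): R=RRRR U=WBWB F=GWGW D=YGYG B=YBYB
After move 2 (U'): U=BBWW F=OOGW R=GWRR B=RRYB L=YBOO
After move 3 (U'): U=BWBW F=YBGW R=OORR B=GWYB L=RROO
After move 4 (U'): U=WWBB F=RRGW R=YBRR B=OOYB L=GWOO
After move 5 (F'): F=RWRG U=WWYR R=GBYR D=WOYG L=GBOB
Query: B face = OOYB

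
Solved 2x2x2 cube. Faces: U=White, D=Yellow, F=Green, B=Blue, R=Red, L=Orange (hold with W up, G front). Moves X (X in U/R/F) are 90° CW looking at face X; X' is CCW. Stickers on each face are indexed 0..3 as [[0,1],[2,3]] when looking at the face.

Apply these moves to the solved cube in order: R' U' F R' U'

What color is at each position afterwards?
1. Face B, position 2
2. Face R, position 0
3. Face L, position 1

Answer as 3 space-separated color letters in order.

Answer: G G R

Derivation:
After move 1 (R'): R=RRRR U=WBWB F=GWGW D=YGYG B=YBYB
After move 2 (U'): U=BBWW F=OOGW R=GWRR B=RRYB L=YBOO
After move 3 (F): F=GOWO U=BBOB R=WWWR D=RGYG L=YYOG
After move 4 (R'): R=WRWW U=BYOR F=GBWB D=ROYO B=GRGB
After move 5 (U'): U=YRBO F=YYWB R=GBWW B=WRGB L=GROG
Query 1: B[2] = G
Query 2: R[0] = G
Query 3: L[1] = R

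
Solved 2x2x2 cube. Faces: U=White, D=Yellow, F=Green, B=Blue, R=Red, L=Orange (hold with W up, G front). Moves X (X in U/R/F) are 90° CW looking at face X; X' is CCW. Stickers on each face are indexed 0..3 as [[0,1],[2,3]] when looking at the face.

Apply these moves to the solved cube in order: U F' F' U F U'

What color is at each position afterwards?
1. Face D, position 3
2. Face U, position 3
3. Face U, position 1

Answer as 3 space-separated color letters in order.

Answer: Y B G

Derivation:
After move 1 (U): U=WWWW F=RRGG R=BBRR B=OOBB L=GGOO
After move 2 (F'): F=RGRG U=WWBR R=YBYR D=GOYY L=GWOW
After move 3 (F'): F=GGRR U=WWYY R=OBGR D=WWYY L=GROB
After move 4 (U): U=YWYW F=OBRR R=OOGR B=GRBB L=GGOB
After move 5 (F): F=RORB U=YWBG R=YOWR D=GOYY L=GWOW
After move 6 (U'): U=WGYB F=GWRB R=ROWR B=YOBB L=GROW
Query 1: D[3] = Y
Query 2: U[3] = B
Query 3: U[1] = G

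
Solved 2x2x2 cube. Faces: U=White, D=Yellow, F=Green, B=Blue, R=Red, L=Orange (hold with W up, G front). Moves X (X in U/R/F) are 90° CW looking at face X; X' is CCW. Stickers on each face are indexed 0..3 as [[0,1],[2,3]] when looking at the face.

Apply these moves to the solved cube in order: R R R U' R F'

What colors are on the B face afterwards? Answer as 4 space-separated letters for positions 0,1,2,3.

Answer: W R B B

Derivation:
After move 1 (R): R=RRRR U=WGWG F=GYGY D=YBYB B=WBWB
After move 2 (R): R=RRRR U=WYWY F=GBGB D=YWYW B=GBGB
After move 3 (R): R=RRRR U=WBWB F=GWGW D=YGYG B=YBYB
After move 4 (U'): U=BBWW F=OOGW R=GWRR B=RRYB L=YBOO
After move 5 (R): R=RGRW U=BOWW F=OGGG D=YYYR B=WRBB
After move 6 (F'): F=GGOG U=BORR R=YGYW D=BOYR L=YWOW
Query: B face = WRBB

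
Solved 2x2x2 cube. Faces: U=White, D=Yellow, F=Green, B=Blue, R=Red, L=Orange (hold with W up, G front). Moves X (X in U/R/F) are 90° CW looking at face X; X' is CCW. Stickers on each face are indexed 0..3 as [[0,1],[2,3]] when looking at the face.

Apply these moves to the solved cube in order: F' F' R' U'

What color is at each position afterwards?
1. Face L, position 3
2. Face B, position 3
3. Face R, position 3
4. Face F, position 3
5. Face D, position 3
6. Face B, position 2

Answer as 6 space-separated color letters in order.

After move 1 (F'): F=GGGG U=WWRR R=YRYR D=OOYY L=OWOW
After move 2 (F'): F=GGGG U=WWYY R=OROR D=WWYY L=OROR
After move 3 (R'): R=RROO U=WBYB F=GWGY D=WGYG B=YBWB
After move 4 (U'): U=BBWY F=ORGY R=GWOO B=RRWB L=YBOR
Query 1: L[3] = R
Query 2: B[3] = B
Query 3: R[3] = O
Query 4: F[3] = Y
Query 5: D[3] = G
Query 6: B[2] = W

Answer: R B O Y G W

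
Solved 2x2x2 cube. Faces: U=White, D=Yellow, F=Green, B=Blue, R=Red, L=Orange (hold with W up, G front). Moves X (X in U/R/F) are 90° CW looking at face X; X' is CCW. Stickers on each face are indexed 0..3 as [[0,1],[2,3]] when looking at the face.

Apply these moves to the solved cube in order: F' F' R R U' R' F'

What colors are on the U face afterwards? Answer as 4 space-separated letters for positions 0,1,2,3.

Answer: W G B G

Derivation:
After move 1 (F'): F=GGGG U=WWRR R=YRYR D=OOYY L=OWOW
After move 2 (F'): F=GGGG U=WWYY R=OROR D=WWYY L=OROR
After move 3 (R): R=OORR U=WGYG F=GWGY D=WBYB B=YBWB
After move 4 (R): R=RORO U=WWYY F=GBGB D=WWYY B=GBGB
After move 5 (U'): U=WYWY F=ORGB R=GBRO B=ROGB L=GBOR
After move 6 (R'): R=BOGR U=WGWR F=OYGY D=WRYB B=YOWB
After move 7 (F'): F=YYOG U=WGBG R=ROWR D=BRYB L=GROW
Query: U face = WGBG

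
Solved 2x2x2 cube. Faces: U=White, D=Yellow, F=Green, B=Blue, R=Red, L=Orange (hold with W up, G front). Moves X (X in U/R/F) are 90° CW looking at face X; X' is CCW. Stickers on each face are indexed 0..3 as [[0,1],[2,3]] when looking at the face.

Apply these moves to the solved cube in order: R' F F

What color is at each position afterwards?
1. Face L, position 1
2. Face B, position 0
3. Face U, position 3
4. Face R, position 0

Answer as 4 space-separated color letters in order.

After move 1 (R'): R=RRRR U=WBWB F=GWGW D=YGYG B=YBYB
After move 2 (F): F=GGWW U=WBOO R=WRBR D=RRYG L=OYOG
After move 3 (F): F=WGWG U=WBGY R=OROR D=BWYG L=OROR
Query 1: L[1] = R
Query 2: B[0] = Y
Query 3: U[3] = Y
Query 4: R[0] = O

Answer: R Y Y O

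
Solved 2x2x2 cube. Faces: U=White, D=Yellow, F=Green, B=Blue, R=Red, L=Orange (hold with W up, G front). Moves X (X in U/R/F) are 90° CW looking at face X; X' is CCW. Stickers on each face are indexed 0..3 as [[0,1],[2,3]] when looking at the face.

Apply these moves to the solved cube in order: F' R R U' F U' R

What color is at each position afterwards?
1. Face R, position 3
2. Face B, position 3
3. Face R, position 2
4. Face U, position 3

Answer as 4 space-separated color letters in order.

After move 1 (F'): F=GGGG U=WWRR R=YRYR D=OOYY L=OWOW
After move 2 (R): R=YYRR U=WGRG F=GOGY D=OBYB B=RBWB
After move 3 (R): R=RYRY U=WORY F=GBGB D=OWYR B=GBGB
After move 4 (U'): U=OYWR F=OWGB R=GBRY B=RYGB L=GBOW
After move 5 (F): F=GOBW U=OYWB R=WBRY D=RGYR L=GOOW
After move 6 (U'): U=YBOW F=GOBW R=GORY B=WBGB L=RYOW
After move 7 (R): R=RGYO U=YOOW F=GGBR D=RGYW B=WBBB
Query 1: R[3] = O
Query 2: B[3] = B
Query 3: R[2] = Y
Query 4: U[3] = W

Answer: O B Y W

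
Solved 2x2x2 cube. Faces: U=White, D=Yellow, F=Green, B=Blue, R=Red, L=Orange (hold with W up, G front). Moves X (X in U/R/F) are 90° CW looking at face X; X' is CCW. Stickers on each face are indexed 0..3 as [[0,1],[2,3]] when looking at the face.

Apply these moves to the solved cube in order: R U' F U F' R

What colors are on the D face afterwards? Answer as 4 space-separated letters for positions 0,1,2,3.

After move 1 (R): R=RRRR U=WGWG F=GYGY D=YBYB B=WBWB
After move 2 (U'): U=GGWW F=OOGY R=GYRR B=RRWB L=WBOO
After move 3 (F): F=GOYO U=GGOB R=WYWR D=RGYB L=WYOB
After move 4 (U): U=OGBG F=WYYO R=RRWR B=WYWB L=GOOB
After move 5 (F'): F=YOWY U=OGRW R=GRRR D=OBYB L=GGOB
After move 6 (R): R=RGRR U=OORY F=YBWB D=OWYW B=WYGB
Query: D face = OWYW

Answer: O W Y W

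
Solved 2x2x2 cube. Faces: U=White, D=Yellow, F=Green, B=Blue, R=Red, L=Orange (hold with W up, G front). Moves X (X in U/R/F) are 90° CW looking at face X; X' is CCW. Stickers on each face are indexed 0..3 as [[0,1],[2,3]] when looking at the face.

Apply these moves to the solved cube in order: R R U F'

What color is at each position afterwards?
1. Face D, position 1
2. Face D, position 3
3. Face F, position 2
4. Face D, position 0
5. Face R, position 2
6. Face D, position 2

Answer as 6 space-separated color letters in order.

After move 1 (R): R=RRRR U=WGWG F=GYGY D=YBYB B=WBWB
After move 2 (R): R=RRRR U=WYWY F=GBGB D=YWYW B=GBGB
After move 3 (U): U=WWYY F=RRGB R=GBRR B=OOGB L=GBOO
After move 4 (F'): F=RBRG U=WWGR R=WBYR D=BOYW L=GYOY
Query 1: D[1] = O
Query 2: D[3] = W
Query 3: F[2] = R
Query 4: D[0] = B
Query 5: R[2] = Y
Query 6: D[2] = Y

Answer: O W R B Y Y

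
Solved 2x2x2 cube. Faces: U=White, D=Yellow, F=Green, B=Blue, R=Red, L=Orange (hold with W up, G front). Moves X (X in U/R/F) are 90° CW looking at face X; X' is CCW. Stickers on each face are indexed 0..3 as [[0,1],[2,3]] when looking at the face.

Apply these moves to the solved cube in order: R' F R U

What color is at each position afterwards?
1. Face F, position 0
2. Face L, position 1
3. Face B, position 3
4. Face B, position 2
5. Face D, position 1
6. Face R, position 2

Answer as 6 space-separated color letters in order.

After move 1 (R'): R=RRRR U=WBWB F=GWGW D=YGYG B=YBYB
After move 2 (F): F=GGWW U=WBOO R=WRBR D=RRYG L=OYOG
After move 3 (R): R=BWRR U=WGOW F=GRWG D=RYYY B=OBBB
After move 4 (U): U=OWWG F=BWWG R=OBRR B=OYBB L=GROG
Query 1: F[0] = B
Query 2: L[1] = R
Query 3: B[3] = B
Query 4: B[2] = B
Query 5: D[1] = Y
Query 6: R[2] = R

Answer: B R B B Y R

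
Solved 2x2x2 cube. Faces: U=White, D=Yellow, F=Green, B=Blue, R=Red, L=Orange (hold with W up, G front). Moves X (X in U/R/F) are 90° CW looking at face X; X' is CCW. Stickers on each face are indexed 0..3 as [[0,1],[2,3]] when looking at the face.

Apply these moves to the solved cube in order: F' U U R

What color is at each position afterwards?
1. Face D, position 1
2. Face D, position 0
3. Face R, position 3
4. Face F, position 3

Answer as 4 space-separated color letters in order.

After move 1 (F'): F=GGGG U=WWRR R=YRYR D=OOYY L=OWOW
After move 2 (U): U=RWRW F=YRGG R=BBYR B=OWBB L=GGOW
After move 3 (U): U=RRWW F=BBGG R=OWYR B=GGBB L=YROW
After move 4 (R): R=YORW U=RBWG F=BOGY D=OBYG B=WGRB
Query 1: D[1] = B
Query 2: D[0] = O
Query 3: R[3] = W
Query 4: F[3] = Y

Answer: B O W Y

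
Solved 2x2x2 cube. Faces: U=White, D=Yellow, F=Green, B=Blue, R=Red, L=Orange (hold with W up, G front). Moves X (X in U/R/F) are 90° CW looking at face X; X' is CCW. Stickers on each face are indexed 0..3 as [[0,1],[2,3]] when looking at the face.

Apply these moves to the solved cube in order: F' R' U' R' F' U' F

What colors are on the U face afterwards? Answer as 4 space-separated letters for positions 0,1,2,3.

Answer: O G W R

Derivation:
After move 1 (F'): F=GGGG U=WWRR R=YRYR D=OOYY L=OWOW
After move 2 (R'): R=RRYY U=WBRB F=GWGR D=OGYG B=YBOB
After move 3 (U'): U=BBWR F=OWGR R=GWYY B=RROB L=YBOW
After move 4 (R'): R=WYGY U=BOWR F=OBGR D=OWYR B=GRGB
After move 5 (F'): F=BROG U=BOWG R=WYOY D=BWYR L=YROW
After move 6 (U'): U=OGBW F=YROG R=BROY B=WYGB L=GROW
After move 7 (F): F=OYGR U=OGWR R=BRWY D=OBYR L=GBOW
Query: U face = OGWR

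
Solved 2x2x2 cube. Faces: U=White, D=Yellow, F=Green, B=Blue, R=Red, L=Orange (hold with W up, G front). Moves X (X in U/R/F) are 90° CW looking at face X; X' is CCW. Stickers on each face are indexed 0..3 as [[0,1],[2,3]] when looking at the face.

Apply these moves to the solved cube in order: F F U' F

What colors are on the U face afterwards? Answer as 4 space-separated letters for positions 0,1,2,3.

After move 1 (F): F=GGGG U=WWOO R=WRWR D=RRYY L=OYOY
After move 2 (F): F=GGGG U=WWYY R=OROR D=WWYY L=OROR
After move 3 (U'): U=WYWY F=ORGG R=GGOR B=ORBB L=BBOR
After move 4 (F): F=GOGR U=WYRB R=WGYR D=OGYY L=BWOW
Query: U face = WYRB

Answer: W Y R B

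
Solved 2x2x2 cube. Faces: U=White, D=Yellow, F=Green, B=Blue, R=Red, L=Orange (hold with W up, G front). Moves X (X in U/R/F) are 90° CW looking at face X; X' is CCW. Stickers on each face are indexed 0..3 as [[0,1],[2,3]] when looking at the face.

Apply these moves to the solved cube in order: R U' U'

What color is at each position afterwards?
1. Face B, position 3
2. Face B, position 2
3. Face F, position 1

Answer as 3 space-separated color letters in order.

Answer: B W B

Derivation:
After move 1 (R): R=RRRR U=WGWG F=GYGY D=YBYB B=WBWB
After move 2 (U'): U=GGWW F=OOGY R=GYRR B=RRWB L=WBOO
After move 3 (U'): U=GWGW F=WBGY R=OORR B=GYWB L=RROO
Query 1: B[3] = B
Query 2: B[2] = W
Query 3: F[1] = B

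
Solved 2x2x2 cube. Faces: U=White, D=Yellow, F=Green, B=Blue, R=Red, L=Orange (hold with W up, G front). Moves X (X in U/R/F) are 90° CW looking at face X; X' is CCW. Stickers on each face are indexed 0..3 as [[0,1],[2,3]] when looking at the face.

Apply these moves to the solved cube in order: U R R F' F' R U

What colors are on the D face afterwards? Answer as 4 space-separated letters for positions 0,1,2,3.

Answer: Y R Y G

Derivation:
After move 1 (U): U=WWWW F=RRGG R=BBRR B=OOBB L=GGOO
After move 2 (R): R=RBRB U=WRWG F=RYGY D=YBYO B=WOWB
After move 3 (R): R=RRBB U=WYWY F=RBGO D=YWYW B=GORB
After move 4 (F'): F=BORG U=WYRB R=WRYB D=GOYW L=GYOW
After move 5 (F'): F=OGBR U=WYWY R=ORGB D=YWYW L=GBOR
After move 6 (R): R=GOBR U=WGWR F=OWBW D=YRYG B=YOYB
After move 7 (U): U=WWRG F=GOBW R=YOBR B=GBYB L=OWOR
Query: D face = YRYG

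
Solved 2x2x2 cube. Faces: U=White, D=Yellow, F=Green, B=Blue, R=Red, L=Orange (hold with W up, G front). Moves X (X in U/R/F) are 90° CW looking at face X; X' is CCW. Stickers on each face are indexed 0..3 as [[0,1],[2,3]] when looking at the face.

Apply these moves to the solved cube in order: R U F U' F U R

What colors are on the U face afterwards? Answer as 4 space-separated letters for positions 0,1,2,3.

Answer: B R O Y

Derivation:
After move 1 (R): R=RRRR U=WGWG F=GYGY D=YBYB B=WBWB
After move 2 (U): U=WWGG F=RRGY R=WBRR B=OOWB L=GYOO
After move 3 (F): F=GRYR U=WWOY R=GBGR D=RWYB L=GYOB
After move 4 (U'): U=WYWO F=GYYR R=GRGR B=GBWB L=OOOB
After move 5 (F): F=YGRY U=WYBO R=WROR D=GGYB L=OROW
After move 6 (U): U=BWOY F=WRRY R=GBOR B=ORWB L=YGOW
After move 7 (R): R=OGRB U=BROY F=WGRB D=GWYO B=YRWB
Query: U face = BROY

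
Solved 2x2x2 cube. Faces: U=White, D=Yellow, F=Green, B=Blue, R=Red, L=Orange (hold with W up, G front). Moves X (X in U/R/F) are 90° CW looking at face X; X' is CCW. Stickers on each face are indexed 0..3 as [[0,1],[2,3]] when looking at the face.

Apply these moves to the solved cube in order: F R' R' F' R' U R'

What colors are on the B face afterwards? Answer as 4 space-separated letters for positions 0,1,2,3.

Answer: G Y B B

Derivation:
After move 1 (F): F=GGGG U=WWOO R=WRWR D=RRYY L=OYOY
After move 2 (R'): R=RRWW U=WBOB F=GWGO D=RGYG B=YBRB
After move 3 (R'): R=RWRW U=WROY F=GBGB D=RWYO B=GBGB
After move 4 (F'): F=BBGG U=WRRR R=WWRW D=YYYO L=OYOO
After move 5 (R'): R=WWWR U=WGRG F=BRGR D=YBYG B=OBYB
After move 6 (U): U=RWGG F=WWGR R=OBWR B=OYYB L=BROO
After move 7 (R'): R=BROW U=RYGO F=WWGG D=YWYR B=GYBB
Query: B face = GYBB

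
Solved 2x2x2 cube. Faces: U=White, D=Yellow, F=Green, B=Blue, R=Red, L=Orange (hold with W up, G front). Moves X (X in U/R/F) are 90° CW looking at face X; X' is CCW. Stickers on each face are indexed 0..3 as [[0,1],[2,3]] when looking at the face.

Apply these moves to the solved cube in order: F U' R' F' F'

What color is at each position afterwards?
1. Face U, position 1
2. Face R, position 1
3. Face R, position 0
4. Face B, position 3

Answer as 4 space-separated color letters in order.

Answer: B R Y B

Derivation:
After move 1 (F): F=GGGG U=WWOO R=WRWR D=RRYY L=OYOY
After move 2 (U'): U=WOWO F=OYGG R=GGWR B=WRBB L=BBOY
After move 3 (R'): R=GRGW U=WBWW F=OOGO D=RYYG B=YRRB
After move 4 (F'): F=OOOG U=WBGG R=YRRW D=BYYG L=BWOW
After move 5 (F'): F=OGOO U=WBYR R=YRBW D=WWYG L=BGOG
Query 1: U[1] = B
Query 2: R[1] = R
Query 3: R[0] = Y
Query 4: B[3] = B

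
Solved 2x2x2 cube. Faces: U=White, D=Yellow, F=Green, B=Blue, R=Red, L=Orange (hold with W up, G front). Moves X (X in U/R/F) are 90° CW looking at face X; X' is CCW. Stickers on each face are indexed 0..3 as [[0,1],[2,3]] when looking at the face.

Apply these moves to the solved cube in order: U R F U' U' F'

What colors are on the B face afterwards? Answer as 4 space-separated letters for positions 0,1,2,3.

Answer: G R W B

Derivation:
After move 1 (U): U=WWWW F=RRGG R=BBRR B=OOBB L=GGOO
After move 2 (R): R=RBRB U=WRWG F=RYGY D=YBYO B=WOWB
After move 3 (F): F=GRYY U=WROG R=WBGB D=RRYO L=GYOB
After move 4 (U'): U=RGWO F=GYYY R=GRGB B=WBWB L=WOOB
After move 5 (U'): U=GORW F=WOYY R=GYGB B=GRWB L=WBOB
After move 6 (F'): F=OYWY U=GOGG R=RYRB D=BBYO L=WWOR
Query: B face = GRWB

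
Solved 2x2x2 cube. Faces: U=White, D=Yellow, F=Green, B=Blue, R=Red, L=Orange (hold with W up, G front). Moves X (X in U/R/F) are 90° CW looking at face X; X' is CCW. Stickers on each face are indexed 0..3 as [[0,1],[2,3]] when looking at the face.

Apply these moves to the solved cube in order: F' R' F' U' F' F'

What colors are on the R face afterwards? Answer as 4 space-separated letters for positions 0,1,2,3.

Answer: R R B Y

Derivation:
After move 1 (F'): F=GGGG U=WWRR R=YRYR D=OOYY L=OWOW
After move 2 (R'): R=RRYY U=WBRB F=GWGR D=OGYG B=YBOB
After move 3 (F'): F=WRGG U=WBRY R=GROY D=WWYG L=OBOR
After move 4 (U'): U=BYWR F=OBGG R=WROY B=GROB L=YBOR
After move 5 (F'): F=BGOG U=BYWO R=WRWY D=BRYG L=YROW
After move 6 (F'): F=GGBO U=BYWW R=RRBY D=RWYG L=YOOW
Query: R face = RRBY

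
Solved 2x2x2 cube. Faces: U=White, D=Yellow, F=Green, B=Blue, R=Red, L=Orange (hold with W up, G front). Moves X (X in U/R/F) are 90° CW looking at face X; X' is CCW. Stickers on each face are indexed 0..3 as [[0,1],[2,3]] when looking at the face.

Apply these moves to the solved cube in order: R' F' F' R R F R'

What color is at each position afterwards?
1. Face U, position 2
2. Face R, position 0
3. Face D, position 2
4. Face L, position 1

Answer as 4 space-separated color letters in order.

After move 1 (R'): R=RRRR U=WBWB F=GWGW D=YGYG B=YBYB
After move 2 (F'): F=WWGG U=WBRR R=GRYR D=OOYG L=OBOW
After move 3 (F'): F=WGWG U=WBGY R=OROR D=BWYG L=OROR
After move 4 (R): R=OORR U=WGGG F=WWWG D=BYYY B=YBBB
After move 5 (R): R=RORO U=WWGG F=WYWY D=BBYY B=GBGB
After move 6 (F): F=WWYY U=WWRR R=GOGO D=RRYY L=OBOB
After move 7 (R'): R=OOGG U=WGRG F=WWYR D=RWYY B=YBRB
Query 1: U[2] = R
Query 2: R[0] = O
Query 3: D[2] = Y
Query 4: L[1] = B

Answer: R O Y B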